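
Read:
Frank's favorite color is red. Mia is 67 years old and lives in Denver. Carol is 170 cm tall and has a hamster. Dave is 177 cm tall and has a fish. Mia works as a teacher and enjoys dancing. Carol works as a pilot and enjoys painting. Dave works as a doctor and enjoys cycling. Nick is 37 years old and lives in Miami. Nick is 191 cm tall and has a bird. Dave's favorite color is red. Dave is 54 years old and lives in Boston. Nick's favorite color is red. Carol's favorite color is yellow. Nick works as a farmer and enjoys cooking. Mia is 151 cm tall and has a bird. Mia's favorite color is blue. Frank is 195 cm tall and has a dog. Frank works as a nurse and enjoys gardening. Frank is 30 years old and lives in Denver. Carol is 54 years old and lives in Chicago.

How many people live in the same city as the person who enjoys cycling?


Person with hobby cycling is Dave, city Boston. Count = 1

1


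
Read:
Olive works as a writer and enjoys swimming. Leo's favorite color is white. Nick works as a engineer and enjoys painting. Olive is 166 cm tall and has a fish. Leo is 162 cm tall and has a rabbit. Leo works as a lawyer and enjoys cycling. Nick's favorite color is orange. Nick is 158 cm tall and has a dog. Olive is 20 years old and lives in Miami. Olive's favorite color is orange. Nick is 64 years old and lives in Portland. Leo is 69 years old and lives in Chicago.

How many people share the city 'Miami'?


Count: 1

1


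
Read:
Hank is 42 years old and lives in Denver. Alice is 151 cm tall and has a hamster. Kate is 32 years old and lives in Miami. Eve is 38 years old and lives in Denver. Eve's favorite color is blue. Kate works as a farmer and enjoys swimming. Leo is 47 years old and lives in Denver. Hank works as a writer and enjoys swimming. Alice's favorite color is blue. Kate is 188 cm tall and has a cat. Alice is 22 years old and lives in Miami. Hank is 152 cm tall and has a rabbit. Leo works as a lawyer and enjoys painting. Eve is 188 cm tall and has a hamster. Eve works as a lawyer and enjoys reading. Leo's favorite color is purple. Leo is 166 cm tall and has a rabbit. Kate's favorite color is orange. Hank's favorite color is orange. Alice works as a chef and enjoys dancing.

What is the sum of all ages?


32+47+42+22+38 = 181

181


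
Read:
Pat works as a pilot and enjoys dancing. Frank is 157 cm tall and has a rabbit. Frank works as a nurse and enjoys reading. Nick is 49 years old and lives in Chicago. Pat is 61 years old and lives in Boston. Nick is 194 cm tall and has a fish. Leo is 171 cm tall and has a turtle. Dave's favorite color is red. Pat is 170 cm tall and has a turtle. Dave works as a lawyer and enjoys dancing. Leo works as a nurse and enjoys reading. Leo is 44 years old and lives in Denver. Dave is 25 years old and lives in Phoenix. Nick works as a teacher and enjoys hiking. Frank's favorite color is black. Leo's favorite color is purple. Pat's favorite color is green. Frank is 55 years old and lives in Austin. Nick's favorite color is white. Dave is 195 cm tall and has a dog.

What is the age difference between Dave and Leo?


|25 - 44| = 19

19


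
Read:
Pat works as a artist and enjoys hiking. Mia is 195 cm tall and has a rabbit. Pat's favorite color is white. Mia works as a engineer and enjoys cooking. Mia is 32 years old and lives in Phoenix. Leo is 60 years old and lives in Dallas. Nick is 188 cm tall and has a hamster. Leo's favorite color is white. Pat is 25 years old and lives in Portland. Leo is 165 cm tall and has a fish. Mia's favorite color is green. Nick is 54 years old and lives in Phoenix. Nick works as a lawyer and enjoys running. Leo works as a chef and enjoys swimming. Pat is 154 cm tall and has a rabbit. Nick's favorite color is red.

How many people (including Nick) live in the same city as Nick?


Nick lives in Phoenix. Count = 2

2


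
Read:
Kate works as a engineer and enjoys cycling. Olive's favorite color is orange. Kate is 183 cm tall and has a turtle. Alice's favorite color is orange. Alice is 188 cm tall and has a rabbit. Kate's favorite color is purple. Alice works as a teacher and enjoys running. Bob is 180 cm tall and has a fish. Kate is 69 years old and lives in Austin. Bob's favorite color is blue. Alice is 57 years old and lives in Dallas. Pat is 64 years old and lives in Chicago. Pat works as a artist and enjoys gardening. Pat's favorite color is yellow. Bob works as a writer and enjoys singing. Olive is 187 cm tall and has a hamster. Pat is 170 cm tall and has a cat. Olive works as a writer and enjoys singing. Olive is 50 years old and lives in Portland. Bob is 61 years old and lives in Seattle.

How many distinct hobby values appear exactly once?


Unique hobby values: 3

3


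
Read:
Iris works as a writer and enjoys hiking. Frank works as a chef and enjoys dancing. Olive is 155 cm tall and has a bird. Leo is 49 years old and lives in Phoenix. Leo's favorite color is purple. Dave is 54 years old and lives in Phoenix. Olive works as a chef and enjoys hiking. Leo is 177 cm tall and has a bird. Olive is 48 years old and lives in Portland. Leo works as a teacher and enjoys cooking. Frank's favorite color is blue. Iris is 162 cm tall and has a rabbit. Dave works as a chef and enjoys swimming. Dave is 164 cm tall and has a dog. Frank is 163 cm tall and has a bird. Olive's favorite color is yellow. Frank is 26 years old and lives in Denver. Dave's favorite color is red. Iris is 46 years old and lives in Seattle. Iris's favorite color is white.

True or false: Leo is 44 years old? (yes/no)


Leo is actually 49. no

no


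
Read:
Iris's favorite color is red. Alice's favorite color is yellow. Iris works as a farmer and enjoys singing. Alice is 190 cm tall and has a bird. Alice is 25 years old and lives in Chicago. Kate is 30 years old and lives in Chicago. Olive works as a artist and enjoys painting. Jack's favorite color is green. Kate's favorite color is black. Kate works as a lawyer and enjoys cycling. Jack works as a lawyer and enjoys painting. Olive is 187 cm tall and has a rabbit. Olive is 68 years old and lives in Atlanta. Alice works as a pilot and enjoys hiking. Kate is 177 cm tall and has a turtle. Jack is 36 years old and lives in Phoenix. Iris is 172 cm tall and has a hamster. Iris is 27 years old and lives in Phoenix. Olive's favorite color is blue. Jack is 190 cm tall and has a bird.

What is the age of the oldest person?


Oldest: Olive at 68

68


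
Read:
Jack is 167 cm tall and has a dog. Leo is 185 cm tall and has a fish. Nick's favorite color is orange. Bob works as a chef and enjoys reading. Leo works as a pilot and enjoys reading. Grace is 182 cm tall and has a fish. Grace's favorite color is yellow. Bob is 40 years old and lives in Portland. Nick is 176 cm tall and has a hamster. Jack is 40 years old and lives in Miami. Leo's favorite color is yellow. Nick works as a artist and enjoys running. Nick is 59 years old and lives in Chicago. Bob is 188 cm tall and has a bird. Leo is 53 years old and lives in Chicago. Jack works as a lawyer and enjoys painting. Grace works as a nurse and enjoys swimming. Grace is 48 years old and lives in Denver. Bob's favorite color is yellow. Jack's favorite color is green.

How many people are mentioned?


People: Leo, Jack, Bob, Grace, Nick. Count = 5

5


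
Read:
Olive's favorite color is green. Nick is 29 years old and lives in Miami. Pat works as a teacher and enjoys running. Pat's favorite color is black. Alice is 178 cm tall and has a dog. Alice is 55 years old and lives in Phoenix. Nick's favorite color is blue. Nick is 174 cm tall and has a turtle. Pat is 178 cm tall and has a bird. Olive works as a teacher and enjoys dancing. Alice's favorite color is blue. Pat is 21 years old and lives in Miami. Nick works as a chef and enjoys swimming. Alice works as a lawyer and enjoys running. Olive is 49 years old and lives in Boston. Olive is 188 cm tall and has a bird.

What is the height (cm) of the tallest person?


Tallest: Olive at 188 cm

188


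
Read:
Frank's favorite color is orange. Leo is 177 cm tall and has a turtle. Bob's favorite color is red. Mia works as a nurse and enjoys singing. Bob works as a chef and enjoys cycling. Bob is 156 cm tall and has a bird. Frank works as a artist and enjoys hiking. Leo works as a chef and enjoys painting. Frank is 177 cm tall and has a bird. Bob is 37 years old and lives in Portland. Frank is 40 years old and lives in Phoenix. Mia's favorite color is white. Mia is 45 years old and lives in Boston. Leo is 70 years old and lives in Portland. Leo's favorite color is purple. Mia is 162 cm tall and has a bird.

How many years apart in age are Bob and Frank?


37 vs 40, diff = 3

3


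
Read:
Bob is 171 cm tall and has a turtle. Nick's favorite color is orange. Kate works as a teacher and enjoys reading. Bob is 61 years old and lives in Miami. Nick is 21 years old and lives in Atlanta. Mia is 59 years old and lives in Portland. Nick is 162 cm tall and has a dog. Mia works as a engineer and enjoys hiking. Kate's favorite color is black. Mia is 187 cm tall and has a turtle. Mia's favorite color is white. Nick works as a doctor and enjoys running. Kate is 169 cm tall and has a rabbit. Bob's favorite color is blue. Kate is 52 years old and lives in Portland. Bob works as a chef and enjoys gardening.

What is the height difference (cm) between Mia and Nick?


|187 - 162| = 25

25


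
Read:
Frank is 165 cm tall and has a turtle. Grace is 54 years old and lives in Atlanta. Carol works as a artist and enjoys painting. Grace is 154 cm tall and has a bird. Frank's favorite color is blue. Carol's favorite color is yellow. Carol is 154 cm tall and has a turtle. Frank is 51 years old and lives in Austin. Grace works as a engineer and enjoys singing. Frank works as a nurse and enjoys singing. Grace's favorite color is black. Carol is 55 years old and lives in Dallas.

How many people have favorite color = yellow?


Count: 1

1


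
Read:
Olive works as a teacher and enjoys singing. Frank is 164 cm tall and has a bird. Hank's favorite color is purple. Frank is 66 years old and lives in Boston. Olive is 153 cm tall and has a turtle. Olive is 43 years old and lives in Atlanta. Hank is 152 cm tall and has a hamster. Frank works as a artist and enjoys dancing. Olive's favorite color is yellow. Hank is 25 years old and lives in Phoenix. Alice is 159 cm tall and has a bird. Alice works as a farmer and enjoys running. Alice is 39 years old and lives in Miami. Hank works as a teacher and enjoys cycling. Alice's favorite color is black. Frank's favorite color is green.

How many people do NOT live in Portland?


Not in Portland: 4

4


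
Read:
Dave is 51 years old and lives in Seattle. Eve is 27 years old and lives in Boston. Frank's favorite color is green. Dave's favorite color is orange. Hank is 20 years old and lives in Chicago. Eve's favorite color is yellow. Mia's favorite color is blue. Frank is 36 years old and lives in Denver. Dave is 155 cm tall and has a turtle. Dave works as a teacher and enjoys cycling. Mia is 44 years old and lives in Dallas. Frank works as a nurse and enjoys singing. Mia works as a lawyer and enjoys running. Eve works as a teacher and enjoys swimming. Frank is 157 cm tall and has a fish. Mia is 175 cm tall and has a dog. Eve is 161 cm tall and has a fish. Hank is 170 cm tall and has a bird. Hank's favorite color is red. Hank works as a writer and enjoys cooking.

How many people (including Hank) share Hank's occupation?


Hank is a writer. Count = 1

1


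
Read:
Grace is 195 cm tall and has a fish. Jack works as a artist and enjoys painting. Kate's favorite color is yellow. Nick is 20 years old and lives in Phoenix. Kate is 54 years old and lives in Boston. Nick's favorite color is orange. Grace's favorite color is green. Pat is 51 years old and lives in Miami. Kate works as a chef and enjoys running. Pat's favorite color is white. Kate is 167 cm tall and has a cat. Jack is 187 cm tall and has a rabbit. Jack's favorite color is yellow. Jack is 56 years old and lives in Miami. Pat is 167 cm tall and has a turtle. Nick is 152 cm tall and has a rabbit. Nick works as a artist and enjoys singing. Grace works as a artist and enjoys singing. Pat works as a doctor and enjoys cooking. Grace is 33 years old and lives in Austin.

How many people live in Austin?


Count in Austin: 1

1


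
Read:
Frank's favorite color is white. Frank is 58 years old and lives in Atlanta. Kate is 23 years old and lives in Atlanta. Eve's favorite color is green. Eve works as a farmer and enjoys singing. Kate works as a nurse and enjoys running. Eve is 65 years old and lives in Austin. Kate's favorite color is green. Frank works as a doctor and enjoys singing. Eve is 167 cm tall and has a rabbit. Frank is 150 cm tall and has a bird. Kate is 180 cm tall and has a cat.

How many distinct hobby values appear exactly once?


Unique hobby values: 1

1


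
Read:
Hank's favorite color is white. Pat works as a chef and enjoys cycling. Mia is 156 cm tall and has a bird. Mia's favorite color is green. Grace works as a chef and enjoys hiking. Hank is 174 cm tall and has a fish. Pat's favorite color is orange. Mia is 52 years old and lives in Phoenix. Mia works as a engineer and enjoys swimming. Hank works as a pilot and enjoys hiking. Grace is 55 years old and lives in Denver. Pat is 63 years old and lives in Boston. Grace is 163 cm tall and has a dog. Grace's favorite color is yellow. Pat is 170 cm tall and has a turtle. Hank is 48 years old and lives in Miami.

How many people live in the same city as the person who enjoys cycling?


Person with hobby cycling is Pat, city Boston. Count = 1

1


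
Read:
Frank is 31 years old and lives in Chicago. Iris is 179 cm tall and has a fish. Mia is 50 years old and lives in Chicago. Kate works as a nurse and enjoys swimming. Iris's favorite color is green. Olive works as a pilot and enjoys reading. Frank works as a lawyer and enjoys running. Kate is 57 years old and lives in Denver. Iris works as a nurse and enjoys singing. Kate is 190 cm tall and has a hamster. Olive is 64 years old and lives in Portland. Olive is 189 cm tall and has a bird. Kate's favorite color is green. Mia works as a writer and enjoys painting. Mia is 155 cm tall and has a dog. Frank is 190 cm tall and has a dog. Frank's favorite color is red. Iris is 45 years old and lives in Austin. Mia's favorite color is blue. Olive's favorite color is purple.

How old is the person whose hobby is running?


Person with hobby=running is Frank, age 31

31


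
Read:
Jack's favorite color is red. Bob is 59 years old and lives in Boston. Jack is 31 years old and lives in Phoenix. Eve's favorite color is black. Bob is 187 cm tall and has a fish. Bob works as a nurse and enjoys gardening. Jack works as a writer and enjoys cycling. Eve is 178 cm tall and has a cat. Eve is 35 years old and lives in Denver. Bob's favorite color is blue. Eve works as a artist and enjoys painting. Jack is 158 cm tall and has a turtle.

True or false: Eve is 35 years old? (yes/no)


Eve is actually 35. yes

yes


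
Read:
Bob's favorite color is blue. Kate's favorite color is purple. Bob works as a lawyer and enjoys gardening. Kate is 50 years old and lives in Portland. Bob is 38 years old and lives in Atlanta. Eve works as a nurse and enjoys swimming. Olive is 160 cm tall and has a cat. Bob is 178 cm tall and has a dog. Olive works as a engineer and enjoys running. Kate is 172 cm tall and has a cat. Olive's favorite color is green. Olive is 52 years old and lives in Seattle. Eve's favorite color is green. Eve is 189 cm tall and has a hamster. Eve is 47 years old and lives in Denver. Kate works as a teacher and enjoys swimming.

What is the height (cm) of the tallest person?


Tallest: Eve at 189 cm

189


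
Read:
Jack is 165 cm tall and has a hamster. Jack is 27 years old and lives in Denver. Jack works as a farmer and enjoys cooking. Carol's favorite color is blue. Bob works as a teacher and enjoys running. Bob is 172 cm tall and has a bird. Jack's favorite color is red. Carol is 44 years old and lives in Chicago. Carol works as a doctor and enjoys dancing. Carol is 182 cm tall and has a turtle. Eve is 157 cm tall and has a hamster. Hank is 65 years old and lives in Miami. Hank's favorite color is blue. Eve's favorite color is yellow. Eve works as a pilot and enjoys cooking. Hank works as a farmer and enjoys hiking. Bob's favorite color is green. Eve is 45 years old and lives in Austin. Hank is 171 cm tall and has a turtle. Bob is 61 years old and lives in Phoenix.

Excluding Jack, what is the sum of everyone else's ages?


Sum (excluding Jack): 215

215


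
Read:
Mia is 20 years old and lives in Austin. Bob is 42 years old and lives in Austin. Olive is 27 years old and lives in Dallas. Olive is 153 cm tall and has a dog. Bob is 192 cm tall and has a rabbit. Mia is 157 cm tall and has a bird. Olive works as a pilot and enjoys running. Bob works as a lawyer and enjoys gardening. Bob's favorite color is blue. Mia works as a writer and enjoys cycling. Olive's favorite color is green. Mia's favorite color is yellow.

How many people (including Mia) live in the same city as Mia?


Mia lives in Austin. Count = 2

2


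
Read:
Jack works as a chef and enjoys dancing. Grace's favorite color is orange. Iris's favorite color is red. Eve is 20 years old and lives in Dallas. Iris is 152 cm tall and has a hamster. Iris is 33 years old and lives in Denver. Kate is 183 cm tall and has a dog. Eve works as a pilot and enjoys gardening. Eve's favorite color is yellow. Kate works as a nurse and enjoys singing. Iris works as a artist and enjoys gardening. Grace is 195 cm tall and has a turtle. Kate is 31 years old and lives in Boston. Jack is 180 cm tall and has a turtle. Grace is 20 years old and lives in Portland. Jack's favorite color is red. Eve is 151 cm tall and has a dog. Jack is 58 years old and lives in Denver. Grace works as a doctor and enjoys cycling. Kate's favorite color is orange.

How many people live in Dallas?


Count in Dallas: 1

1


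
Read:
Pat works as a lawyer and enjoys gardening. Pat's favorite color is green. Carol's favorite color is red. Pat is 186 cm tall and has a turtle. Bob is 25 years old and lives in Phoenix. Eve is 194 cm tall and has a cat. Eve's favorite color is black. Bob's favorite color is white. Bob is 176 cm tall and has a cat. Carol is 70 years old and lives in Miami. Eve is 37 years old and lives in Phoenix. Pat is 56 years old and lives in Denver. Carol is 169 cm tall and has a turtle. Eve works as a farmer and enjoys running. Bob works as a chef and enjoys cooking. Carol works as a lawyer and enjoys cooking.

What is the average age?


Sum=188, n=4, avg=47

47


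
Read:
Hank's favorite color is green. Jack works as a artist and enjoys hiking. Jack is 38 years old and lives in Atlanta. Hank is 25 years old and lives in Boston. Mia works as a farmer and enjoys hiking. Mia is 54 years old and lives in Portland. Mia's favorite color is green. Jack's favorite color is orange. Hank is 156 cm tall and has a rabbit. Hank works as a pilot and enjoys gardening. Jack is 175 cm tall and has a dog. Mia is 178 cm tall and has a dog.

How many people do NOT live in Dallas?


Not in Dallas: 3

3


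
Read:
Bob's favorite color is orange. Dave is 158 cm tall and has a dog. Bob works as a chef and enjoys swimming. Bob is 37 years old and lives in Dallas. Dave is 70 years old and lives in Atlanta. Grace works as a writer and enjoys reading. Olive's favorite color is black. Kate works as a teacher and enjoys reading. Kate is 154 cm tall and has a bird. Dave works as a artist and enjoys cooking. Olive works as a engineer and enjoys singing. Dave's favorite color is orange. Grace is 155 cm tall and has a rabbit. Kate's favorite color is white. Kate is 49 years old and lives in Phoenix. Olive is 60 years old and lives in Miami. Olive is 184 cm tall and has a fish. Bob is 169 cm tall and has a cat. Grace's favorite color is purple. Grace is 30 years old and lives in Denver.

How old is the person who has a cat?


Person with cat is Bob, age 37

37


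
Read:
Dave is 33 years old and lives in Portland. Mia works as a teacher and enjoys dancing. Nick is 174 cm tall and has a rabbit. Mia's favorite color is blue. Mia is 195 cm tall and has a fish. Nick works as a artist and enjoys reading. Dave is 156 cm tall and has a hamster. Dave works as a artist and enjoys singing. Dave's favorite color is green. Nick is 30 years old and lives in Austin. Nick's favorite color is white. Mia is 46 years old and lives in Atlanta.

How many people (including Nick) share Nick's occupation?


Nick is a artist. Count = 2

2


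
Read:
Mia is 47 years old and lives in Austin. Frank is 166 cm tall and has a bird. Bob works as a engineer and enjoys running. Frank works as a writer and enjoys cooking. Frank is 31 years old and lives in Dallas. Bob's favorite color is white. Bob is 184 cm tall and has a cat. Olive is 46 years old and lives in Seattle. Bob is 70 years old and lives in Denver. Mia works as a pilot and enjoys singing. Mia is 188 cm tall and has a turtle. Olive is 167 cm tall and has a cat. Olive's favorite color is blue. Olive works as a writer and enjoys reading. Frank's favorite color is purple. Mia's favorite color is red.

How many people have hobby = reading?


Count: 1

1


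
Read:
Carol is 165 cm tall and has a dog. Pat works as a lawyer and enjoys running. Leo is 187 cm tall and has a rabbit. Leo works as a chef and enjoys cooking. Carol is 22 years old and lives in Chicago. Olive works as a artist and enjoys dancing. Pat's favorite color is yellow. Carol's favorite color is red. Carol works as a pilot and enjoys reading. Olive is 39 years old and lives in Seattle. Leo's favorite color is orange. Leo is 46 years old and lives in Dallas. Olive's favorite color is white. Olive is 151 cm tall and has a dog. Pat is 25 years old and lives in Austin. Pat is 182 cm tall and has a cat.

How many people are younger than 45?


Filter: 3

3


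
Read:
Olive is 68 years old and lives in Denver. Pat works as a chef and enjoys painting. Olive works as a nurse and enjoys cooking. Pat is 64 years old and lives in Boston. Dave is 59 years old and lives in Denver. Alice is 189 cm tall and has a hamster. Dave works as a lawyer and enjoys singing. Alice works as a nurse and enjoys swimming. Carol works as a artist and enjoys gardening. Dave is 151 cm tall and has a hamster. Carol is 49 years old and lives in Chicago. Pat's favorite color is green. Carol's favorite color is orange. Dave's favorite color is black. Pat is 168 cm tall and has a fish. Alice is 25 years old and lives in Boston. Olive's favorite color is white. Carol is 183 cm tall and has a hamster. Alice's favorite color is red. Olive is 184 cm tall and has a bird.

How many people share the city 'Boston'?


Count: 2

2


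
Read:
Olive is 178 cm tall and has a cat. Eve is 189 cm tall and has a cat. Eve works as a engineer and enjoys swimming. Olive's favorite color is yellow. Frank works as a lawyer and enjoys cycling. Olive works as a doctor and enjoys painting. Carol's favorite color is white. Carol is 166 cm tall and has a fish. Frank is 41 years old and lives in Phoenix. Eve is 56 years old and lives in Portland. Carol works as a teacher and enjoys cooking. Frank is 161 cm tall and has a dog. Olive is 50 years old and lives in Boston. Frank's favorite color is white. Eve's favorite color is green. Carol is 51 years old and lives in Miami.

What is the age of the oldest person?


Oldest: Eve at 56

56


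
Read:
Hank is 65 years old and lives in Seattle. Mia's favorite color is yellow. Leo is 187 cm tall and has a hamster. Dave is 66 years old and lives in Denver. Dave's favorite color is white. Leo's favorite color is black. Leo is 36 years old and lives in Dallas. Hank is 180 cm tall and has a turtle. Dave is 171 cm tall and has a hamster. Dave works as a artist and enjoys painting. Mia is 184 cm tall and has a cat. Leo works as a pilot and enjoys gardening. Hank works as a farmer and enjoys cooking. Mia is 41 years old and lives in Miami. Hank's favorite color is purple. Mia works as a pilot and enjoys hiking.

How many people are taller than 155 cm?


Taller than 155: 4

4


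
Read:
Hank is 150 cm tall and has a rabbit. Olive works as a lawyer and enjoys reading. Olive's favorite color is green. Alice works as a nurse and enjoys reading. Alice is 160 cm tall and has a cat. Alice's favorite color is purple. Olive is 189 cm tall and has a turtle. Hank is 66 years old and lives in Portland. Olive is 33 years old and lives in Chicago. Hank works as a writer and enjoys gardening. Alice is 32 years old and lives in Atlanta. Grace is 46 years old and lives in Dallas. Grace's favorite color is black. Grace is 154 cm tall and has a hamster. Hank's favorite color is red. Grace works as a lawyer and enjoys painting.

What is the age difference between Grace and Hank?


|46 - 66| = 20

20


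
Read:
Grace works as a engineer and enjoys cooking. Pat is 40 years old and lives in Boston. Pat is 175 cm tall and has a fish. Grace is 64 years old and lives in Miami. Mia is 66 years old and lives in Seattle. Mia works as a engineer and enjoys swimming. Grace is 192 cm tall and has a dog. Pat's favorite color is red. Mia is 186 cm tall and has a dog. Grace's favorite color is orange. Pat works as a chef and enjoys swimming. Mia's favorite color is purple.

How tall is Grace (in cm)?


Grace is 192 cm tall

192


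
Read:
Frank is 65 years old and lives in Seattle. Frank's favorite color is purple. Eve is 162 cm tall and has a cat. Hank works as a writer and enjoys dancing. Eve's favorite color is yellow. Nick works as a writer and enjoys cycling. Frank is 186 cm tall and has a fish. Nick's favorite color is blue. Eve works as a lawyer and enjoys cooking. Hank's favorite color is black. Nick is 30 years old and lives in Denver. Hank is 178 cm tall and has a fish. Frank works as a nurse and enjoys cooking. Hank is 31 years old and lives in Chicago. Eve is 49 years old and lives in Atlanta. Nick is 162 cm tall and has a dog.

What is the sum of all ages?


49+31+30+65 = 175

175


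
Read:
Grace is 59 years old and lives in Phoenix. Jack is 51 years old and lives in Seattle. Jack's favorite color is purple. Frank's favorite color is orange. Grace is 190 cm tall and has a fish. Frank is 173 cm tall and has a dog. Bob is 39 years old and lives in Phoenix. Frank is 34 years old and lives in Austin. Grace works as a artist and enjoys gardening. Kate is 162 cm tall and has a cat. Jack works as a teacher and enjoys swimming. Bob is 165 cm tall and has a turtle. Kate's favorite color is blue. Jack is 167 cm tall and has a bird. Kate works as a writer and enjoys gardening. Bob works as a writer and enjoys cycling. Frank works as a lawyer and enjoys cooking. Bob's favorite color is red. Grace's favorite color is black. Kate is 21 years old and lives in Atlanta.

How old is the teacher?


The teacher is Jack, age 51

51


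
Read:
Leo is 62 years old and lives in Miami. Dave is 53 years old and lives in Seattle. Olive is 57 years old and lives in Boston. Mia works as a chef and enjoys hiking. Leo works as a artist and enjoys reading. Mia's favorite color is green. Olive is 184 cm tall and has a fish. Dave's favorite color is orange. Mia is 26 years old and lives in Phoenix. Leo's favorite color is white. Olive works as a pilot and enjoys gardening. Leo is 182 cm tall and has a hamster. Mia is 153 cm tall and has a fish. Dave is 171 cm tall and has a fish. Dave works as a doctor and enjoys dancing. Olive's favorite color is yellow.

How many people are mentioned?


People: Mia, Dave, Leo, Olive. Count = 4

4


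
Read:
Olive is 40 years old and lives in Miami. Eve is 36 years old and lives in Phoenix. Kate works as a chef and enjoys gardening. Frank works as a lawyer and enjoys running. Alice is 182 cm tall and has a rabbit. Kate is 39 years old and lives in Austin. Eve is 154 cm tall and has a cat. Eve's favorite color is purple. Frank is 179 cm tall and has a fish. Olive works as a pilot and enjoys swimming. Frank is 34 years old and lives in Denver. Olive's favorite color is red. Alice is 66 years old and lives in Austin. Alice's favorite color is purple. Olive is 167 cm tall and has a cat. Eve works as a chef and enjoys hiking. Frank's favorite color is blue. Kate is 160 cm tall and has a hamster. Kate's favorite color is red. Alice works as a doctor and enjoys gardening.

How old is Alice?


Alice is 66 years old

66


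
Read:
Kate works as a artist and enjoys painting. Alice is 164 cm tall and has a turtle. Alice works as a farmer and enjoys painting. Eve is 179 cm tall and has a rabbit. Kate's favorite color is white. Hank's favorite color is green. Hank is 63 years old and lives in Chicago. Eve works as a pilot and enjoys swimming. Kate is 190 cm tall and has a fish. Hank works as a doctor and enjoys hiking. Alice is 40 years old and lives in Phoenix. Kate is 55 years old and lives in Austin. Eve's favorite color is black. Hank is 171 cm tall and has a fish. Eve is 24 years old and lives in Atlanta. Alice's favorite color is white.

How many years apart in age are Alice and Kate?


40 vs 55, diff = 15

15


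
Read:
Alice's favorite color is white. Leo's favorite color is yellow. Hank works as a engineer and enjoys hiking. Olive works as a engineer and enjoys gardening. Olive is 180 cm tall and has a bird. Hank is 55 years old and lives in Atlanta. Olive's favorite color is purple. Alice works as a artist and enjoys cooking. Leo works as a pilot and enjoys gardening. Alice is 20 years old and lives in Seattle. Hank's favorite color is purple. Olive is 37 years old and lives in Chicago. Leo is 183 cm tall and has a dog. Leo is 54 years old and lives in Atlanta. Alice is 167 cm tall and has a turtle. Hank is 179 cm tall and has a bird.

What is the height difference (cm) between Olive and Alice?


|180 - 167| = 13

13


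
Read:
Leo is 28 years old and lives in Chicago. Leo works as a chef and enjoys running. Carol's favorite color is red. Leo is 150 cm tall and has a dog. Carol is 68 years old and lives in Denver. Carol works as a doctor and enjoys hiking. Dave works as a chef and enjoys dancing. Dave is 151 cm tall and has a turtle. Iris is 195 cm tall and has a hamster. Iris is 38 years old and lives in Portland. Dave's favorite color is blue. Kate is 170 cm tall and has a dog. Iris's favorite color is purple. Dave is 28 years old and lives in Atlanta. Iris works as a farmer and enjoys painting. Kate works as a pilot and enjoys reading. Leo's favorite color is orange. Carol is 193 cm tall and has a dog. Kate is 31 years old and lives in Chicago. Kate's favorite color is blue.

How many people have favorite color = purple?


Count: 1

1


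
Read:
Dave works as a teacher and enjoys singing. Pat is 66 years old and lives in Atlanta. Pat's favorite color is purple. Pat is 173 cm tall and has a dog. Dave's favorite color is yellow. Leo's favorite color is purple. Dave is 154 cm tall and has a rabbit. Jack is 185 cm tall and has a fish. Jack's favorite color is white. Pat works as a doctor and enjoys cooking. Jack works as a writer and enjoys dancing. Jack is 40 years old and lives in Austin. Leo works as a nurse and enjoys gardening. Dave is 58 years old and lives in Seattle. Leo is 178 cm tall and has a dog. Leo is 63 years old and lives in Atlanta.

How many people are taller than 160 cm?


Taller than 160: 3

3


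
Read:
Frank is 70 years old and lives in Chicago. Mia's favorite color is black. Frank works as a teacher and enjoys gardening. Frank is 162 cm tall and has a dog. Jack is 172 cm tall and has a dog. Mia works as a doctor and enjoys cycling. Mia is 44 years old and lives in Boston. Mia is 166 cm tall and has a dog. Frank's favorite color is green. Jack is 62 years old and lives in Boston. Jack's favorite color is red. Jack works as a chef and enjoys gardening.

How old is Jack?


Jack is 62 years old

62


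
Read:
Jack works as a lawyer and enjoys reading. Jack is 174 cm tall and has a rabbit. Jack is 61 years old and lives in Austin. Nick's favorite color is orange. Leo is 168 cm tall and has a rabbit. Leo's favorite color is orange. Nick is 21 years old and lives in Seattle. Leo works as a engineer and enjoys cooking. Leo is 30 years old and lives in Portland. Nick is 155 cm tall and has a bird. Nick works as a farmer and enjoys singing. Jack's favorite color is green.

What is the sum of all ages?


30+61+21 = 112

112


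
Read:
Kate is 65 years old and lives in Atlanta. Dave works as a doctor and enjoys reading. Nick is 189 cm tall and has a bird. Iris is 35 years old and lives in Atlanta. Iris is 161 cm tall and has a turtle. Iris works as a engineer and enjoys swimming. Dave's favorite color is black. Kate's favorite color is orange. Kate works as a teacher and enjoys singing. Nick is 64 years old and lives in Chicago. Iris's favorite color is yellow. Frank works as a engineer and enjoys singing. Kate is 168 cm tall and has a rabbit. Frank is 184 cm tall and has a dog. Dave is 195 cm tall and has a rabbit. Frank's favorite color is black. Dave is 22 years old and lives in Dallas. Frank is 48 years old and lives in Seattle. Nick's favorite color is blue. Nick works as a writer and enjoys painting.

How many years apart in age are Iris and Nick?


35 vs 64, diff = 29

29


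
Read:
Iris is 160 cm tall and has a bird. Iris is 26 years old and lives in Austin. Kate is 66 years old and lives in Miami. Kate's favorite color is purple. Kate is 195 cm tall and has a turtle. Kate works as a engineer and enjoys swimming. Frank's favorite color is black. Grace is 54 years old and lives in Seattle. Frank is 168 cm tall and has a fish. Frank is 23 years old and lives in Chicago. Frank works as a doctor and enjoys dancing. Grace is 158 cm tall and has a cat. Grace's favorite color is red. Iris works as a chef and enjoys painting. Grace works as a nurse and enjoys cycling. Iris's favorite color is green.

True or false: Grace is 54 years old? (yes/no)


Grace is actually 54. yes

yes


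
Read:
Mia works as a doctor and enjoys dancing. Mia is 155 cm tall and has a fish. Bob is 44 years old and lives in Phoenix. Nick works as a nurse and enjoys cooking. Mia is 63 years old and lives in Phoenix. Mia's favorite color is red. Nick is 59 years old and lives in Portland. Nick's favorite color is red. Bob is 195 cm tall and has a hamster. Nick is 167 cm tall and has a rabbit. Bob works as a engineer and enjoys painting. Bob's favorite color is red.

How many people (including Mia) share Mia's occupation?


Mia is a doctor. Count = 1

1


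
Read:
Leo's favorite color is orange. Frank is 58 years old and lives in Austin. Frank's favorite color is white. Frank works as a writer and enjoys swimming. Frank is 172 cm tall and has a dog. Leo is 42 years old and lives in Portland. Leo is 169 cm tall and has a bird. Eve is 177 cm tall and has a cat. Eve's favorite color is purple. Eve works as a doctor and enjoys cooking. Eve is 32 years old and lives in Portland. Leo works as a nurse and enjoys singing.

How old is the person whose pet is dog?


Person with pet=dog is Frank, age 58

58


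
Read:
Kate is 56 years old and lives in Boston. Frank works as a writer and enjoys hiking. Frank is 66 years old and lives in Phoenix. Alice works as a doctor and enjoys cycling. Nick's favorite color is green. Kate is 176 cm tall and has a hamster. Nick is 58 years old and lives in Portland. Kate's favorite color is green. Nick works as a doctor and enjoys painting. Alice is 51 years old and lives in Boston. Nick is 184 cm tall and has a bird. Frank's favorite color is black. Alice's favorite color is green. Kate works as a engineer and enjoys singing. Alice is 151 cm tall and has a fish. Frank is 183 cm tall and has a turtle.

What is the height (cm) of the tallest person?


Tallest: Nick at 184 cm

184


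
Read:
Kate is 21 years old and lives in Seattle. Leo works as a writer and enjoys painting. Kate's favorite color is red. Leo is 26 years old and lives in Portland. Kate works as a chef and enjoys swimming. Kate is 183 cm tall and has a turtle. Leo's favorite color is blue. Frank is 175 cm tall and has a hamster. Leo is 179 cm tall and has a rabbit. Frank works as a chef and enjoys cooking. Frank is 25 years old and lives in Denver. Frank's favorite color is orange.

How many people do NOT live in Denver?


Not in Denver: 2

2


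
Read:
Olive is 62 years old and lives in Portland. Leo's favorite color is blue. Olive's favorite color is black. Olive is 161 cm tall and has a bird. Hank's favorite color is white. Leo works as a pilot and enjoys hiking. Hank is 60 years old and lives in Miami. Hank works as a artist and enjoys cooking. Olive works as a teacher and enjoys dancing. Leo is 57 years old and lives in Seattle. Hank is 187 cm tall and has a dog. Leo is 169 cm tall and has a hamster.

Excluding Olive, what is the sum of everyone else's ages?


Sum (excluding Olive): 117

117


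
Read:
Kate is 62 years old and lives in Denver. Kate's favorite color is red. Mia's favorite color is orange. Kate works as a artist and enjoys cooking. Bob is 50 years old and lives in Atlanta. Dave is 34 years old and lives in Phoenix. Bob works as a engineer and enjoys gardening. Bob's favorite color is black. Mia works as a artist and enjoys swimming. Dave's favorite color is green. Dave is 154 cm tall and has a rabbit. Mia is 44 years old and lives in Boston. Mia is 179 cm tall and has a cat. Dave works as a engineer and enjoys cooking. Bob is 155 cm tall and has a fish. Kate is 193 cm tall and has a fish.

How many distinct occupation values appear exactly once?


Unique occupation values: 0

0


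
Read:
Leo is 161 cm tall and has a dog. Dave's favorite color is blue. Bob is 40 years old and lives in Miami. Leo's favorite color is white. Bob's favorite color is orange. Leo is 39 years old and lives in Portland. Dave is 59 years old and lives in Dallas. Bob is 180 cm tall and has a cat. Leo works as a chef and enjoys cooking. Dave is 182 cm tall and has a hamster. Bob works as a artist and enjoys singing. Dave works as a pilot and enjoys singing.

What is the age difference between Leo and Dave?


|39 - 59| = 20

20


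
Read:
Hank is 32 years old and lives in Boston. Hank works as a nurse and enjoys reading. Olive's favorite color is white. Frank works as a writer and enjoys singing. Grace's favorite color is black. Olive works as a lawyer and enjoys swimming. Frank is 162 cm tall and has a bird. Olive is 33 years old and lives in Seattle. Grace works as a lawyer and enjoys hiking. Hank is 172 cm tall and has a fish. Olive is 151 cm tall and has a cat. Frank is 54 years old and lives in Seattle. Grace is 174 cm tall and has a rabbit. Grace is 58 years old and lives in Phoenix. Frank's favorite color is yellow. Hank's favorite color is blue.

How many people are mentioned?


People: Grace, Olive, Hank, Frank. Count = 4

4


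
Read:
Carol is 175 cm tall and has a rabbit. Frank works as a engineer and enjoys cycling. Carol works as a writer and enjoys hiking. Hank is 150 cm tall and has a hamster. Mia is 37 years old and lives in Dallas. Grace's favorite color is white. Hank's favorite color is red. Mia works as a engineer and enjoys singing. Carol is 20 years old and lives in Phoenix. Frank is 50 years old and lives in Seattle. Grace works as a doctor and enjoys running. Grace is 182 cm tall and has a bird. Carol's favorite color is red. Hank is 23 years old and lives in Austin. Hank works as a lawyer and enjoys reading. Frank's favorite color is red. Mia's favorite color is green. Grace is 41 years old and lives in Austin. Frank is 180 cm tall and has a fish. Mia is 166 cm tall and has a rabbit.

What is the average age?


Sum=171, n=5, avg=34.2

34.2


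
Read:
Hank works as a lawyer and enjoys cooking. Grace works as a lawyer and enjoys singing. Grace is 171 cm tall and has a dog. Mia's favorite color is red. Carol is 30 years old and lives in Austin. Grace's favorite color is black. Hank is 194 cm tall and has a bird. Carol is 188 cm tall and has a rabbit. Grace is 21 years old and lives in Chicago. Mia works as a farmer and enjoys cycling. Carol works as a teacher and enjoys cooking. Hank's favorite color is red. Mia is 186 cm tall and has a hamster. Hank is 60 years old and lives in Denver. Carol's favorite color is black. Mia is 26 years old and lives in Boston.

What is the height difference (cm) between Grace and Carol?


|171 - 188| = 17

17
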